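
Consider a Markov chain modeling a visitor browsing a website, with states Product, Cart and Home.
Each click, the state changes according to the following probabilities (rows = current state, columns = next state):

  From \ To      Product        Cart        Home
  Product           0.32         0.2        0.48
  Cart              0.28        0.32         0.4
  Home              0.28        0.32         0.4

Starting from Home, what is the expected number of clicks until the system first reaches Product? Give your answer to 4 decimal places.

Let t(s) be the expected number of clicks to first reach Product from state s, with t(Product) = 0. Conditioning on the first click:
t(Cart) = 1 + 0.32·t(Cart) + 0.4·t(Home)
t(Home) = 1 + 0.32·t(Cart) + 0.4·t(Home)
Solving: t(Cart) = 3.5714, t(Home) = 3.5714.
Expected clicks from Home to Product: 3.5714.

3.5714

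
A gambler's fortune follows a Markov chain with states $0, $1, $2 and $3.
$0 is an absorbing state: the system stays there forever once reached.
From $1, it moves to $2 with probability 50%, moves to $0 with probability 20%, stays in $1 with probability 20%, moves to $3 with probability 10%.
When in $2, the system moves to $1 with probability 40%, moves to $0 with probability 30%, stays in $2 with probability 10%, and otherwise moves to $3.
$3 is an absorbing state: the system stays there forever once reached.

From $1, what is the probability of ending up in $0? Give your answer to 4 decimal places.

Let h(s) be the probability of absorption at $0 starting from transient state s. Then h($0) = 1 and h($3) = 0. By first-step analysis:
h($1) = 0.2·1 + 0.2·h($1) + 0.5·h($2) + 0.1·0
h($2) = 0.3·1 + 0.4·h($1) + 0.1·h($2) + 0.2·0
Solving: h($1) = 0.6346, h($2) = 0.6154.
Starting from $1, the probability is 0.6346.

0.6346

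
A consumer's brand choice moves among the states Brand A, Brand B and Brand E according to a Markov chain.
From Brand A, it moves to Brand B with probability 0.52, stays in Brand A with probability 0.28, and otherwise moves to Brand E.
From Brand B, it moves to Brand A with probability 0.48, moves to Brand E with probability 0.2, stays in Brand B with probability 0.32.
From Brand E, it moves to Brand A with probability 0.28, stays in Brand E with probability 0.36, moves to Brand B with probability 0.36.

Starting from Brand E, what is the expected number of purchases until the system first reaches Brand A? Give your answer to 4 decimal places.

Let t(s) be the expected number of purchases to first reach Brand A from state s, with t(Brand A) = 0. Conditioning on the first purchase:
t(Brand B) = 1 + 0.32·t(Brand B) + 0.2·t(Brand E)
t(Brand E) = 1 + 0.36·t(Brand B) + 0.36·t(Brand E)
Solving: t(Brand B) = 2.3128, t(Brand E) = 2.8634.
Expected purchases from Brand E to Brand A: 2.8634.

2.8634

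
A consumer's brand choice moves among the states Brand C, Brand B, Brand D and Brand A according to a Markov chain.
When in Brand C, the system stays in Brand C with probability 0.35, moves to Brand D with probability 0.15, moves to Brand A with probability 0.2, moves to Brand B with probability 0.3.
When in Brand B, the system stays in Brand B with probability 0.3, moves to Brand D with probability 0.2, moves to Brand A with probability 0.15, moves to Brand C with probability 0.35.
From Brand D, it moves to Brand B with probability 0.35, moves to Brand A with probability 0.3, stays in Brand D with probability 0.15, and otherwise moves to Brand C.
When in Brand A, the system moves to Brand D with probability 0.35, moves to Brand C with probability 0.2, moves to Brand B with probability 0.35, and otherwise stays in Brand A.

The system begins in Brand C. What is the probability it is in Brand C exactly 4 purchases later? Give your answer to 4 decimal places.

Propagate the distribution vector 4 purchases from Brand C.
After 0 purchases: (1.0000, 0.0000, 0.0000, 0.0000)
After 1 purchase: (0.3500, 0.3000, 0.1500, 0.2000)
After 2 purchases: (0.2975, 0.3175, 0.2050, 0.1800)
After 3 purchases: (0.2923, 0.3193, 0.2019, 0.1866)
After 4 purchases: (0.2917, 0.3194, 0.2033, 0.1856)
P(in Brand C after 4 purchases) = 0.2917

0.2917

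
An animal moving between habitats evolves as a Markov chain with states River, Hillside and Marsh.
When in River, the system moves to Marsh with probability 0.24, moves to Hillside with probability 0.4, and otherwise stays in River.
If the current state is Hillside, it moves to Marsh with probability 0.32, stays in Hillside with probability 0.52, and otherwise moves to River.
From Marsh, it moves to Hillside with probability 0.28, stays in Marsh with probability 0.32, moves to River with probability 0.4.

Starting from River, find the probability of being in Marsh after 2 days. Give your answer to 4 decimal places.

Sum over the intermediate state after 1 day:
P = P(River→River)·P(River→Marsh) + P(River→Hillside)·P(Hillside→Marsh) + P(River→Marsh)·P(Marsh→Marsh)
  = 0.36×0.24 + 0.4×0.32 + 0.24×0.32
  = 0.0864 + 0.1280 + 0.0768 = 0.2912

0.2912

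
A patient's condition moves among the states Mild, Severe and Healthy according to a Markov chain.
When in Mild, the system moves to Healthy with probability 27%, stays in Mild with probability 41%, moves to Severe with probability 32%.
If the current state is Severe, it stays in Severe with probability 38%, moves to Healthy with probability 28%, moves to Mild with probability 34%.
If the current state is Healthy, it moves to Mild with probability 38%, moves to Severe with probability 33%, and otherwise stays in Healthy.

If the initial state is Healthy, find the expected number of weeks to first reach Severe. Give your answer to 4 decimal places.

3.0667

Let t(s) be the expected number of weeks to first reach Severe from state s, with t(Severe) = 0. Conditioning on the first week:
t(Mild) = 1 + 0.41·t(Mild) + 0.27·t(Healthy)
t(Healthy) = 1 + 0.38·t(Mild) + 0.29·t(Healthy)
Solving: t(Mild) = 3.0983, t(Healthy) = 3.0667.
Expected weeks from Healthy to Severe: 3.0667.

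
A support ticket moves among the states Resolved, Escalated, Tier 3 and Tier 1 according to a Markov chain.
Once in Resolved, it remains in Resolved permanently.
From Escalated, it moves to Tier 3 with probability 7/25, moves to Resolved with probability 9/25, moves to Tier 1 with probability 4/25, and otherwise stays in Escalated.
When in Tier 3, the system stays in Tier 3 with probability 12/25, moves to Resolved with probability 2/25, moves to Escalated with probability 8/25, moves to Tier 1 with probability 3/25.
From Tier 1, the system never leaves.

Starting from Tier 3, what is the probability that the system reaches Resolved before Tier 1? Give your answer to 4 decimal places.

Let h(s) be the probability of absorption at Resolved starting from transient state s. Then h(Resolved) = 1 and h(Tier 1) = 0. By first-step analysis:
h(Escalated) = 0.36·1 + 0.2·h(Escalated) + 0.28·h(Tier 3) + 0.16·0
h(Tier 3) = 0.08·1 + 0.32·h(Escalated) + 0.48·h(Tier 3) + 0.12·0
Solving: h(Escalated) = 0.6422, h(Tier 3) = 0.5490.
Starting from Tier 3, the probability is 0.5490.

0.5490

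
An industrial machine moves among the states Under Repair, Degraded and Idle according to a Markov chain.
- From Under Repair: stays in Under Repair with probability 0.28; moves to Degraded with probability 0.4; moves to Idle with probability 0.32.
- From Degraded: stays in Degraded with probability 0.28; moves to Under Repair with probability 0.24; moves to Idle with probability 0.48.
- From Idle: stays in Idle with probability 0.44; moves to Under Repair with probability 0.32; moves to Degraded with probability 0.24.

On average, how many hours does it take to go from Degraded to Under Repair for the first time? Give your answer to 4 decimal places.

3.6111

Let t(s) be the expected number of hours to first reach Under Repair from state s, with t(Under Repair) = 0. Conditioning on the first hour:
t(Degraded) = 1 + 0.28·t(Degraded) + 0.48·t(Idle)
t(Idle) = 1 + 0.24·t(Degraded) + 0.44·t(Idle)
Solving: t(Degraded) = 3.6111, t(Idle) = 3.3333.
Expected hours from Degraded to Under Repair: 3.6111.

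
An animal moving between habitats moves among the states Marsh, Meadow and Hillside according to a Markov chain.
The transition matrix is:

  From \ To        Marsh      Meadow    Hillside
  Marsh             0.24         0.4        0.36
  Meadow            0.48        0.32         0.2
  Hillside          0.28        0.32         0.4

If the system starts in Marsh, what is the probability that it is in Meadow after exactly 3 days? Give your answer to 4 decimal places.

0.3480

Propagate the distribution vector 3 days from Marsh.
After 0 days: (1.0000, 0.0000, 0.0000)
After 1 day: (0.2400, 0.4000, 0.3600)
After 2 days: (0.3504, 0.3392, 0.3104)
After 3 days: (0.3338, 0.3480, 0.3181)
P(in Meadow after 3 days) = 0.3480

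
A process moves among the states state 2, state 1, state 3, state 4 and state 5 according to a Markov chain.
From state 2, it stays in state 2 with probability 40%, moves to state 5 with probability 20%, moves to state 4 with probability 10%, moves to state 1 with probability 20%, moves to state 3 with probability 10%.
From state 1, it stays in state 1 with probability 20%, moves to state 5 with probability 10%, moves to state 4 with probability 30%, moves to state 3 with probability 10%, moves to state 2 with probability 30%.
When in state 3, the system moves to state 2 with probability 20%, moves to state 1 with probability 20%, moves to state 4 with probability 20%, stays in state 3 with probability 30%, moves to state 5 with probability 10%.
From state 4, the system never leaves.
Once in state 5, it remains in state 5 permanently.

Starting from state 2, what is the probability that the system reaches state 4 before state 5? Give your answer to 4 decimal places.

Let h(s) be the probability of absorption at state 4 starting from transient state s. Then h(state 4) = 1 and h(state 5) = 0. By first-step analysis:
h(state 2) = 0.4·h(state 2) + 0.2·h(state 1) + 0.1·h(state 3) + 0.1·1 + 0.2·0
h(state 1) = 0.3·h(state 2) + 0.2·h(state 1) + 0.1·h(state 3) + 0.3·1 + 0.1·0
h(state 3) = 0.2·h(state 2) + 0.2·h(state 1) + 0.3·h(state 3) + 0.2·1 + 0.1·0
Solving: h(state 2) = 0.4766, h(state 1) = 0.6289, h(state 3) = 0.6016.
Starting from state 2, the probability is 0.4766.

0.4766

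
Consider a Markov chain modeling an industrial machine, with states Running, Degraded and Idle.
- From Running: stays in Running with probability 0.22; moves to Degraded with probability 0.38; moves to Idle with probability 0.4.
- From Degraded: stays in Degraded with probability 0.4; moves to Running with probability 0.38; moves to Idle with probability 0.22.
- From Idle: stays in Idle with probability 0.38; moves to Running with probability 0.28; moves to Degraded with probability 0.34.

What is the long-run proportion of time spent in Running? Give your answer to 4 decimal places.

Let the stationary distribution be π with π = πP and π_1 + π_2 + π_3 = 1.
π_1 = 0.22·π_1 + 0.38·π_2 + 0.28·π_3
π_2 = 0.38·π_1 + 0.4·π_2 + 0.34·π_3
Solving with the normalization constraint gives π = (0.2995, 0.3744, 0.3261).
So the stationary probability of Running is 0.2995.

0.2995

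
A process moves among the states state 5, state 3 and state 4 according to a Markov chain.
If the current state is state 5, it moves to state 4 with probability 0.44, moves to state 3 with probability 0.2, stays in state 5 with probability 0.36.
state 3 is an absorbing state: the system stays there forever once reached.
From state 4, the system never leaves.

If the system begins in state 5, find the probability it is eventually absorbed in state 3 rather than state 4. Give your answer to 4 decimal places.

Let h(s) be the probability of absorption at state 3 starting from transient state s. Then h(state 3) = 1 and h(state 4) = 0. By first-step analysis:
h(state 5) = 0.36·h(state 5) + 0.2·1 + 0.44·0
Solving: h(state 5) = 0.3125.
Starting from state 5, the probability is 0.3125.

0.3125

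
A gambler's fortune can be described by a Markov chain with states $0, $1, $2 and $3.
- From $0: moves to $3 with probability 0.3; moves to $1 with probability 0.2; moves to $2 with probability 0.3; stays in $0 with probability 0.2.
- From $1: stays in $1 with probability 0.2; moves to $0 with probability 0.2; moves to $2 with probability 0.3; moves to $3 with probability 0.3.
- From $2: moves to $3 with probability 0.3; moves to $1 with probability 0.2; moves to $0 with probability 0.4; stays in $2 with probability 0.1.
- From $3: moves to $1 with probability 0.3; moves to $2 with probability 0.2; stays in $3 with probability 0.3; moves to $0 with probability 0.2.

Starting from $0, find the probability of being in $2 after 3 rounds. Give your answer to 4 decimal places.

0.2280

Propagate the distribution vector 3 rounds from $0.
After 0 rounds: (1.0000, 0.0000, 0.0000, 0.0000)
After 1 round: (0.2000, 0.2000, 0.3000, 0.3000)
After 2 rounds: (0.2600, 0.2300, 0.2100, 0.3000)
After 3 rounds: (0.2420, 0.2300, 0.2280, 0.3000)
P(in $2 after 3 rounds) = 0.2280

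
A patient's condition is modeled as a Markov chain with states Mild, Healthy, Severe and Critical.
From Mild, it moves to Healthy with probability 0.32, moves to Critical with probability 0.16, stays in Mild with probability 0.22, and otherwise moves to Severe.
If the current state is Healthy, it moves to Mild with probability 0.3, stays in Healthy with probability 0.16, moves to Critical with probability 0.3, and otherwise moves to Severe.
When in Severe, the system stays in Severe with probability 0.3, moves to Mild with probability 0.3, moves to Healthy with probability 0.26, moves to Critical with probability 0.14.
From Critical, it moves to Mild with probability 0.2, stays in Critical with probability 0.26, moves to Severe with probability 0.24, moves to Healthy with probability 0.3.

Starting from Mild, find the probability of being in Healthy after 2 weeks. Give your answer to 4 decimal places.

0.2476

Propagate the distribution vector 2 weeks from Mild.
After 0 weeks: (1.0000, 0.0000, 0.0000, 0.0000)
After 1 week: (0.2200, 0.3200, 0.3000, 0.1600)
After 2 weeks: (0.2664, 0.2476, 0.2712, 0.2148)
P(in Healthy after 2 weeks) = 0.2476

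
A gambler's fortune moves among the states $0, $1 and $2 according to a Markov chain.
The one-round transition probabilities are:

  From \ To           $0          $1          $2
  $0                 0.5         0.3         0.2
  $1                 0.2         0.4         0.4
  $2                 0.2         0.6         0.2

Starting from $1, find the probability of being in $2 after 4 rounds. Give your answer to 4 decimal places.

Propagate the distribution vector 4 rounds from $1.
After 0 rounds: (0.0000, 1.0000, 0.0000)
After 1 round: (0.2000, 0.4000, 0.4000)
After 2 rounds: (0.2600, 0.4600, 0.2800)
After 3 rounds: (0.2780, 0.4300, 0.2920)
After 4 rounds: (0.2834, 0.4306, 0.2860)
P(in $2 after 4 rounds) = 0.2860

0.2860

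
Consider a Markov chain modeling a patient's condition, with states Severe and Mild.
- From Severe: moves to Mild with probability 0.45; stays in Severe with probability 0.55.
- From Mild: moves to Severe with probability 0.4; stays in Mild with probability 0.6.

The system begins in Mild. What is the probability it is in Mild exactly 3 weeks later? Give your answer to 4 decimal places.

0.5310

Propagate the distribution vector 3 weeks from Mild.
After 0 weeks: (0.0000, 1.0000)
After 1 week: (0.4000, 0.6000)
After 2 weeks: (0.4600, 0.5400)
After 3 weeks: (0.4690, 0.5310)
P(in Mild after 3 weeks) = 0.5310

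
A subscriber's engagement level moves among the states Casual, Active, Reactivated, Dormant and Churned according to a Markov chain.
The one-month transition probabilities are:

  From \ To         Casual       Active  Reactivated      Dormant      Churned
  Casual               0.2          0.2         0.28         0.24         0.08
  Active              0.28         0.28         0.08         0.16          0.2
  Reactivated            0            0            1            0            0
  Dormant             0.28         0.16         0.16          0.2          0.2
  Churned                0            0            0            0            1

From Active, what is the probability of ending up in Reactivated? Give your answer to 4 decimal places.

0.4652

Let h(s) be the probability of absorption at Reactivated starting from transient state s. Then h(Reactivated) = 1 and h(Churned) = 0. By first-step analysis:
h(Casual) = 0.2·h(Casual) + 0.2·h(Active) + 0.28·1 + 0.24·h(Dormant) + 0.08·0
h(Active) = 0.28·h(Casual) + 0.28·h(Active) + 0.08·1 + 0.16·h(Dormant) + 0.2·0
h(Dormant) = 0.28·h(Casual) + 0.16·h(Active) + 0.16·1 + 0.2·h(Dormant) + 0.2·0
Solving: h(Casual) = 0.6192, h(Active) = 0.4652, h(Dormant) = 0.5098.
Starting from Active, the probability is 0.4652.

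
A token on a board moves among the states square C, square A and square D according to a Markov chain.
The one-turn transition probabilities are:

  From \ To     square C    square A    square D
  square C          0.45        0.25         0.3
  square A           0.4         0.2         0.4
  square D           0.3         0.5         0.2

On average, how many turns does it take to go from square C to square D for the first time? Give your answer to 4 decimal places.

Let t(s) be the expected number of turns to first reach square D from state s, with t(square D) = 0. Conditioning on the first turn:
t(square C) = 1 + 0.45·t(square C) + 0.25·t(square A)
t(square A) = 1 + 0.4·t(square C) + 0.2·t(square A)
Solving: t(square C) = 3.0882, t(square A) = 2.7941.
Expected turns from square C to square D: 3.0882.

3.0882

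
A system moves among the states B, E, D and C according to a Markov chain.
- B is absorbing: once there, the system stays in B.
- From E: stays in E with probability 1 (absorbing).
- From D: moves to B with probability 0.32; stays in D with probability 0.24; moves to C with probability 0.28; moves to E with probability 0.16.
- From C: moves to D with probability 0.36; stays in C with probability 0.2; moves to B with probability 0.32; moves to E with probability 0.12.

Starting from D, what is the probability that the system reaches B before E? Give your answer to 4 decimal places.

0.6814

Let h(s) be the probability of absorption at B starting from transient state s. Then h(B) = 1 and h(E) = 0. By first-step analysis:
h(D) = 0.32·1 + 0.16·0 + 0.24·h(D) + 0.28·h(C)
h(C) = 0.32·1 + 0.12·0 + 0.36·h(D) + 0.2·h(C)
Solving: h(D) = 0.6814, h(C) = 0.7066.
Starting from D, the probability is 0.6814.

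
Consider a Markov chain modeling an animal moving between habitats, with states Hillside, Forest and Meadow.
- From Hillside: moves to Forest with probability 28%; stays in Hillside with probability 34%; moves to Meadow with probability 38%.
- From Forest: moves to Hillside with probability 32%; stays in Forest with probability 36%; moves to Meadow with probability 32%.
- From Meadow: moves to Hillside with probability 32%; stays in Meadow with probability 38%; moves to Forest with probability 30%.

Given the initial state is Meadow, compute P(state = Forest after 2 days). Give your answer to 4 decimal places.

Sum over the intermediate state after 1 day:
P = P(Meadow→Hillside)·P(Hillside→Forest) + P(Meadow→Forest)·P(Forest→Forest) + P(Meadow→Meadow)·P(Meadow→Forest)
  = 0.32×0.28 + 0.3×0.36 + 0.38×0.3
  = 0.0896 + 0.1080 + 0.1140 = 0.3116

0.3116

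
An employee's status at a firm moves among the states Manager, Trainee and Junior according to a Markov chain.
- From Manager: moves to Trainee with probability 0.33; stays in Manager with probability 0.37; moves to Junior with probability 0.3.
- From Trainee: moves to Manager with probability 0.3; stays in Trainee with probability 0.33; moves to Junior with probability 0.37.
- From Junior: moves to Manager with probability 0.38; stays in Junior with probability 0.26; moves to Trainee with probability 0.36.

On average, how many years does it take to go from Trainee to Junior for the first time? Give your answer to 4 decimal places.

Let t(s) be the expected number of years to first reach Junior from state s, with t(Junior) = 0. Conditioning on the first year:
t(Manager) = 1 + 0.37·t(Manager) + 0.33·t(Trainee)
t(Trainee) = 1 + 0.3·t(Manager) + 0.33·t(Trainee)
Solving: t(Manager) = 3.0950, t(Trainee) = 2.8784.
Expected years from Trainee to Junior: 2.8784.

2.8784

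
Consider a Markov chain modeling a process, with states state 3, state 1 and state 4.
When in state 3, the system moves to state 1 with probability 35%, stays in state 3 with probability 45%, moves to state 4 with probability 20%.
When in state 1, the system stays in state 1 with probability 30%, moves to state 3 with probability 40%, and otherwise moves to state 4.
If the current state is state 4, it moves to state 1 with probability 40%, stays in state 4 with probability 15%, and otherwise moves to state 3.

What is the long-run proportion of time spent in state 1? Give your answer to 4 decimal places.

0.3440

Let the stationary distribution be π with π = πP and π_1 + π_2 + π_3 = 1.
π_1 = 0.45·π_1 + 0.4·π_2 + 0.45·π_3
π_2 = 0.35·π_1 + 0.3·π_2 + 0.4·π_3
Solving with the normalization constraint gives π = (0.4328, 0.3440, 0.2232).
So the stationary probability of state 1 is 0.3440.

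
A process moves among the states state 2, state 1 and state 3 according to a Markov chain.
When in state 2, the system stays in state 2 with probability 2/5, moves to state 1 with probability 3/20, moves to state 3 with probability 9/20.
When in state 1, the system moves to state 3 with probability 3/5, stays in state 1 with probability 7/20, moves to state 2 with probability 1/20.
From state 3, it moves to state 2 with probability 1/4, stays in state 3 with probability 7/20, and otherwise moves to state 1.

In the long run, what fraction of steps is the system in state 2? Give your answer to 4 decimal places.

Let the stationary distribution be π with π = πP and π_1 + π_2 + π_3 = 1.
π_1 = 0.4·π_1 + 0.05·π_2 + 0.25·π_3
π_2 = 0.15·π_1 + 0.35·π_2 + 0.4·π_3
Solving with the normalization constraint gives π = (0.2166, 0.3294, 0.4540).
So the stationary probability of state 2 is 0.2166.

0.2166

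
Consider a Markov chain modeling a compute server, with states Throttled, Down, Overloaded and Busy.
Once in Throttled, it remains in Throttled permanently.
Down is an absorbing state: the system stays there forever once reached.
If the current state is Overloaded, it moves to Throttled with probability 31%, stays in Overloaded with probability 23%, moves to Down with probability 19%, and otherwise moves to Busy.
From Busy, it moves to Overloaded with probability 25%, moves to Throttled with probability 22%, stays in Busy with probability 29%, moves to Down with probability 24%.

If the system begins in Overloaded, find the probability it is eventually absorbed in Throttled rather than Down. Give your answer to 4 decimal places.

Let h(s) be the probability of absorption at Throttled starting from transient state s. Then h(Throttled) = 1 and h(Down) = 0. By first-step analysis:
h(Overloaded) = 0.31·1 + 0.19·0 + 0.23·h(Overloaded) + 0.27·h(Busy)
h(Busy) = 0.22·1 + 0.24·0 + 0.25·h(Overloaded) + 0.29·h(Busy)
Solving: h(Overloaded) = 0.5833, h(Busy) = 0.5152.
Starting from Overloaded, the probability is 0.5833.

0.5833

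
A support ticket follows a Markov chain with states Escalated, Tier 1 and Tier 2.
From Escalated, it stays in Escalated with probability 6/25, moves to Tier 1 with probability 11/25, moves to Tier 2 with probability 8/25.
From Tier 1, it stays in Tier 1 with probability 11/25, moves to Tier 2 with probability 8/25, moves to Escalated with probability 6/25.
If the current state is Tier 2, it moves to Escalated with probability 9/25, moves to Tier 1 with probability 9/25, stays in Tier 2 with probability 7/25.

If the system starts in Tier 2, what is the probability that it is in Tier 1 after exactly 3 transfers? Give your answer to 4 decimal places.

Propagate the distribution vector 3 transfers from Tier 2.
After 0 transfers: (0.0000, 0.0000, 1.0000)
After 1 transfer: (0.3600, 0.3600, 0.2800)
After 2 transfers: (0.2736, 0.4176, 0.3088)
After 3 transfers: (0.2771, 0.4153, 0.3076)
P(in Tier 1 after 3 transfers) = 0.4153

0.4153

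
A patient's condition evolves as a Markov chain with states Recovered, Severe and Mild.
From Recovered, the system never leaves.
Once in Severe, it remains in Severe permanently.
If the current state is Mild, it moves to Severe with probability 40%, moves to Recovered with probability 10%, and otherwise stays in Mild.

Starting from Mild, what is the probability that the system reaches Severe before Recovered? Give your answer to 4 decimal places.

Let h(s) be the probability of absorption at Severe starting from transient state s. Then h(Severe) = 1 and h(Recovered) = 0. By first-step analysis:
h(Mild) = 0.1·0 + 0.4·1 + 0.5·h(Mild)
Solving: h(Mild) = 0.8000.
Starting from Mild, the probability is 0.8000.

0.8000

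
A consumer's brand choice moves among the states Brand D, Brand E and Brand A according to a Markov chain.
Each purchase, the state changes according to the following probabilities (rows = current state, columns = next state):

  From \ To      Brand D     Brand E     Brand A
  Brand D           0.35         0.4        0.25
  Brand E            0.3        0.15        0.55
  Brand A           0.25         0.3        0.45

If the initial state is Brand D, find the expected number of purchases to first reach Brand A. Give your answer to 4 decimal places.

Let t(s) be the expected number of purchases to first reach Brand A from state s, with t(Brand A) = 0. Conditioning on the first purchase:
t(Brand D) = 1 + 0.35·t(Brand D) + 0.4·t(Brand E)
t(Brand E) = 1 + 0.3·t(Brand D) + 0.15·t(Brand E)
Solving: t(Brand D) = 2.8902, t(Brand E) = 2.1965.
Expected purchases from Brand D to Brand A: 2.8902.

2.8902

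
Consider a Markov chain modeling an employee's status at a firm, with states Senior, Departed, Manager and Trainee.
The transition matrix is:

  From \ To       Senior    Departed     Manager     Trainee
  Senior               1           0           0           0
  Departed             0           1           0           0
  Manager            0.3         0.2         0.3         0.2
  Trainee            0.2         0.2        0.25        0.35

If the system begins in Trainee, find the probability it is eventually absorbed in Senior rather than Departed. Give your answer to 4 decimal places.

Let h(s) be the probability of absorption at Senior starting from transient state s. Then h(Senior) = 1 and h(Departed) = 0. By first-step analysis:
h(Manager) = 0.3·1 + 0.2·0 + 0.3·h(Manager) + 0.2·h(Trainee)
h(Trainee) = 0.2·1 + 0.2·0 + 0.25·h(Manager) + 0.35·h(Trainee)
Solving: h(Manager) = 0.5802, h(Trainee) = 0.5309.
Starting from Trainee, the probability is 0.5309.

0.5309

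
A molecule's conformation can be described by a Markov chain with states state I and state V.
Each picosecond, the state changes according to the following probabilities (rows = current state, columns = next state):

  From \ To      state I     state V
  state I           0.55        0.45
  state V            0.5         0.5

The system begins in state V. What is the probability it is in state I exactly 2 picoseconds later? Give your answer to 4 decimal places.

0.5250

Sum over the intermediate state after 1 picosecond:
P = P(state V→state I)·P(state I→state I) + P(state V→state V)·P(state V→state I)
  = 0.5×0.55 + 0.5×0.5
  = 0.2750 + 0.2500 = 0.5250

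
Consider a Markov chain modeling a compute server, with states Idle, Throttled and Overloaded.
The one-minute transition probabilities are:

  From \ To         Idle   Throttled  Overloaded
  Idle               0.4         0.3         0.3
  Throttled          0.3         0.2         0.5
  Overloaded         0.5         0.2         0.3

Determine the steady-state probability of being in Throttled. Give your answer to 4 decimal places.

Let the stationary distribution be π with π = πP and π_1 + π_2 + π_3 = 1.
π_1 = 0.4·π_1 + 0.3·π_2 + 0.5·π_3
π_2 = 0.3·π_1 + 0.2·π_2 + 0.2·π_3
Solving with the normalization constraint gives π = (0.4107, 0.2411, 0.3482).
So the stationary probability of Throttled is 0.2411.

0.2411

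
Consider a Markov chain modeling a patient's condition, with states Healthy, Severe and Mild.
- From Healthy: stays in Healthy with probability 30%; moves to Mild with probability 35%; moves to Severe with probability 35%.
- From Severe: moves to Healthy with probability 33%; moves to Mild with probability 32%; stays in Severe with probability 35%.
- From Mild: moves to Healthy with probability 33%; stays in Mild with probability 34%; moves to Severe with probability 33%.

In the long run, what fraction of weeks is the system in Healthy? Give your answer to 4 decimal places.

0.3204

Let the stationary distribution be π with π = πP and π_1 + π_2 + π_3 = 1.
π_1 = 0.3·π_1 + 0.33·π_2 + 0.33·π_3
π_2 = 0.35·π_1 + 0.35·π_2 + 0.33·π_3
Solving with the normalization constraint gives π = (0.3204, 0.3433, 0.3363).
So the stationary probability of Healthy is 0.3204.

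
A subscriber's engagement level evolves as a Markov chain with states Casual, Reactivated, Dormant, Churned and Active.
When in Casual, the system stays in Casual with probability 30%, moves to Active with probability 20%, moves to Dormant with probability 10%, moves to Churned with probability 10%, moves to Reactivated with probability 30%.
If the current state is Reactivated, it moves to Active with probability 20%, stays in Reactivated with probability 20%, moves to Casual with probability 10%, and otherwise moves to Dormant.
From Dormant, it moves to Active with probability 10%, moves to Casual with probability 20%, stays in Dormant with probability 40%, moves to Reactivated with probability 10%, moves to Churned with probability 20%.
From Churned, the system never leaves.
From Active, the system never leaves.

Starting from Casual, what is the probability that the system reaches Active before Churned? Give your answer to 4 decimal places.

0.6229

Let h(s) be the probability of absorption at Active starting from transient state s. Then h(Active) = 1 and h(Churned) = 0. By first-step analysis:
h(Casual) = 0.3·h(Casual) + 0.3·h(Reactivated) + 0.1·h(Dormant) + 0.1·0 + 0.2·1
h(Reactivated) = 0.1·h(Casual) + 0.2·h(Reactivated) + 0.5·h(Dormant) + 0.2·1
h(Dormant) = 0.2·h(Casual) + 0.1·h(Reactivated) + 0.4·h(Dormant) + 0.2·0 + 0.1·1
Solving: h(Casual) = 0.6229, h(Reactivated) = 0.6271, h(Dormant) = 0.4788.
Starting from Casual, the probability is 0.6229.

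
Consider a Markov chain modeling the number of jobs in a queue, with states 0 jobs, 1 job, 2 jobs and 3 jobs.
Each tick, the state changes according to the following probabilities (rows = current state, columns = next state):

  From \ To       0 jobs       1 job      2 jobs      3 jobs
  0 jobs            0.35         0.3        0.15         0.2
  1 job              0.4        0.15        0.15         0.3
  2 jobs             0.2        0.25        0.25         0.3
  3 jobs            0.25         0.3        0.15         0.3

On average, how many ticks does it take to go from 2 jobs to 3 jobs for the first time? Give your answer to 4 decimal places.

3.6926

Let t(s) be the expected number of ticks to first reach 3 jobs from state s, with t(3 jobs) = 0. Conditioning on the first tick:
t(0 jobs) = 1 + 0.35·t(0 jobs) + 0.3·t(1 job) + 0.15·t(2 jobs)
t(1 job) = 1 + 0.4·t(0 jobs) + 0.15·t(1 job) + 0.15·t(2 jobs)
t(2 jobs) = 1 + 0.2·t(0 jobs) + 0.25·t(1 job) + 0.25·t(2 jobs)
Solving: t(0 jobs) = 4.1317, t(1 job) = 3.7725, t(2 jobs) = 3.6926.
Expected ticks from 2 jobs to 3 jobs: 3.6926.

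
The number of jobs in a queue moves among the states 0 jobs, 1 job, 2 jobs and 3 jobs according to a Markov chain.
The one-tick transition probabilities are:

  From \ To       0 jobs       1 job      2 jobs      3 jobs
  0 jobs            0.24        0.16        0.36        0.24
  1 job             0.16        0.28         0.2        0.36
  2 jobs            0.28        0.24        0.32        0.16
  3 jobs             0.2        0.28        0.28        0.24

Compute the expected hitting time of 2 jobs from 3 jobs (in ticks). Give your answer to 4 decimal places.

Let t(s) be the expected number of ticks to first reach 2 jobs from state s, with t(2 jobs) = 0. Conditioning on the first tick:
t(0 jobs) = 1 + 0.24·t(0 jobs) + 0.16·t(1 job) + 0.24·t(3 jobs)
t(1 job) = 1 + 0.16·t(0 jobs) + 0.28·t(1 job) + 0.36·t(3 jobs)
t(3 jobs) = 1 + 0.2·t(0 jobs) + 0.28·t(1 job) + 0.24·t(3 jobs)
Solving: t(0 jobs) = 3.2916, t(1 job) = 3.9365, t(3 jobs) = 3.6323.
Expected ticks from 3 jobs to 2 jobs: 3.6323.

3.6323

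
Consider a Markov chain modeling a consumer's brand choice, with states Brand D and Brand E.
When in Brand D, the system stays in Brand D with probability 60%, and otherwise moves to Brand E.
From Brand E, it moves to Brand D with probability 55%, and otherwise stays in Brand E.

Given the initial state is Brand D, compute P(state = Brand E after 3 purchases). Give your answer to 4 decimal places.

Propagate the distribution vector 3 purchases from Brand D.
After 0 purchases: (1.0000, 0.0000)
After 1 purchase: (0.6000, 0.4000)
After 2 purchases: (0.5800, 0.4200)
After 3 purchases: (0.5790, 0.4210)
P(in Brand E after 3 purchases) = 0.4210

0.4210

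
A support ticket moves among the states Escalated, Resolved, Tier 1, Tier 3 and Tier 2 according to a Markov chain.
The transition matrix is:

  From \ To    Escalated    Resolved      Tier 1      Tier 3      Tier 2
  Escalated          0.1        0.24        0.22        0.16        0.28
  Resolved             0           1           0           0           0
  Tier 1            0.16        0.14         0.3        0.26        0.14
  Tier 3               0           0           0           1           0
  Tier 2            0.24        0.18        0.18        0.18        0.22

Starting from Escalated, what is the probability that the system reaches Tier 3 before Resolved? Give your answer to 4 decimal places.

0.4802

Let h(s) be the probability of absorption at Tier 3 starting from transient state s. Then h(Tier 3) = 1 and h(Resolved) = 0. By first-step analysis:
h(Escalated) = 0.1·h(Escalated) + 0.24·0 + 0.22·h(Tier 1) + 0.16·1 + 0.28·h(Tier 2)
h(Tier 1) = 0.16·h(Escalated) + 0.14·0 + 0.3·h(Tier 1) + 0.26·1 + 0.14·h(Tier 2)
h(Tier 2) = 0.24·h(Escalated) + 0.18·0 + 0.18·h(Tier 1) + 0.18·1 + 0.22·h(Tier 2)
Solving: h(Escalated) = 0.4802, h(Tier 1) = 0.5838, h(Tier 2) = 0.5132.
Starting from Escalated, the probability is 0.4802.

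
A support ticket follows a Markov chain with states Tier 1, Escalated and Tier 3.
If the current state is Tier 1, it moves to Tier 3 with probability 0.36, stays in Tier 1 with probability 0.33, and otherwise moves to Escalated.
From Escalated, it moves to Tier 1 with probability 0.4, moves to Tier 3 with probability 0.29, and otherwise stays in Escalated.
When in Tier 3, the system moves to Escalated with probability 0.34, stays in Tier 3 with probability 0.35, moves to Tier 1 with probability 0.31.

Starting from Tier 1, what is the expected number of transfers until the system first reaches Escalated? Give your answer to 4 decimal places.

3.1182

Let t(s) be the expected number of transfers to first reach Escalated from state s, with t(Escalated) = 0. Conditioning on the first transfer:
t(Tier 1) = 1 + 0.33·t(Tier 1) + 0.36·t(Tier 3)
t(Tier 3) = 1 + 0.31·t(Tier 1) + 0.35·t(Tier 3)
Solving: t(Tier 1) = 3.1182, t(Tier 3) = 3.0256.
Expected transfers from Tier 1 to Escalated: 3.1182.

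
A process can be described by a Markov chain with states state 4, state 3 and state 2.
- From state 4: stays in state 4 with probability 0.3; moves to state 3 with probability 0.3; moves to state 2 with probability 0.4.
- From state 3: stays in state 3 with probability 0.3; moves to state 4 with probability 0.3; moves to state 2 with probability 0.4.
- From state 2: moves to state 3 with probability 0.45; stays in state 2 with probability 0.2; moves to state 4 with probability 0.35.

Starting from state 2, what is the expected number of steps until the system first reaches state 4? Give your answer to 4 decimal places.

3.0263

Let t(s) be the expected number of steps to first reach state 4 from state s, with t(state 4) = 0. Conditioning on the first step:
t(state 3) = 1 + 0.3·t(state 3) + 0.4·t(state 2)
t(state 2) = 1 + 0.45·t(state 3) + 0.2·t(state 2)
Solving: t(state 3) = 3.1579, t(state 2) = 3.0263.
Expected steps from state 2 to state 4: 3.0263.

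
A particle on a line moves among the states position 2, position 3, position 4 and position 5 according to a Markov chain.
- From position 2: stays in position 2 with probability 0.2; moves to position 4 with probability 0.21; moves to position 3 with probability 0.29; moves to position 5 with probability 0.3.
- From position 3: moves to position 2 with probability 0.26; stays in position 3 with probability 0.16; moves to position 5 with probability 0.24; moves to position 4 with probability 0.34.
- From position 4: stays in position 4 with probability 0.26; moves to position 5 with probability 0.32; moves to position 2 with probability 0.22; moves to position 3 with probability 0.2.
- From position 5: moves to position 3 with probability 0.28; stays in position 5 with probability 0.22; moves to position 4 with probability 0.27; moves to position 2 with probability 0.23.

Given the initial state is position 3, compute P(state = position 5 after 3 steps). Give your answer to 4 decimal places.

Propagate the distribution vector 3 steps from position 3.
After 0 steps: (0.0000, 1.0000, 0.0000, 0.0000)
After 1 step: (0.2600, 0.1600, 0.3400, 0.2400)
After 2 steps: (0.2236, 0.2362, 0.2622, 0.2780)
After 3 steps: (0.2278, 0.2329, 0.2705, 0.2688)
P(in position 5 after 3 steps) = 0.2688

0.2688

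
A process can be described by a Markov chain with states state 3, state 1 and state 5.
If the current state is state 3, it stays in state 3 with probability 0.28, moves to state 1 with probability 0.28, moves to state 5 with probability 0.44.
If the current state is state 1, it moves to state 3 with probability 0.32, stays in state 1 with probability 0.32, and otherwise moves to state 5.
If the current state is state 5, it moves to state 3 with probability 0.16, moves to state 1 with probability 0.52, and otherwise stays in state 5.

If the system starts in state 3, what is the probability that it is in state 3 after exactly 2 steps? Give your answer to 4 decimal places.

Sum over the intermediate state after 1 step:
P = P(state 3→state 3)·P(state 3→state 3) + P(state 3→state 1)·P(state 1→state 3) + P(state 3→state 5)·P(state 5→state 3)
  = 0.28×0.28 + 0.28×0.32 + 0.44×0.16
  = 0.0784 + 0.0896 + 0.0704 = 0.2384

0.2384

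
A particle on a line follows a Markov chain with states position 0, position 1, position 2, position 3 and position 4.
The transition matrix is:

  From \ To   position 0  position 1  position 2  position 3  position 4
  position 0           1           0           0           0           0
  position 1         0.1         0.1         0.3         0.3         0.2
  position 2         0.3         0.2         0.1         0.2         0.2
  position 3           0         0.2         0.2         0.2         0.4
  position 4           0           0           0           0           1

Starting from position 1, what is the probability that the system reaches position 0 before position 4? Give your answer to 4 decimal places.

0.3251

Let h(s) be the probability of absorption at position 0 starting from transient state s. Then h(position 0) = 1 and h(position 4) = 0. By first-step analysis:
h(position 1) = 0.1·1 + 0.1·h(position 1) + 0.3·h(position 2) + 0.3·h(position 3) + 0.2·0
h(position 2) = 0.3·1 + 0.2·h(position 1) + 0.1·h(position 2) + 0.2·h(position 3) + 0.2·0
h(position 3) = 0.2·h(position 1) + 0.2·h(position 2) + 0.2·h(position 3) + 0.4·0
Solving: h(position 1) = 0.3251, h(position 2) = 0.4486, h(position 3) = 0.1934.
Starting from position 1, the probability is 0.3251.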